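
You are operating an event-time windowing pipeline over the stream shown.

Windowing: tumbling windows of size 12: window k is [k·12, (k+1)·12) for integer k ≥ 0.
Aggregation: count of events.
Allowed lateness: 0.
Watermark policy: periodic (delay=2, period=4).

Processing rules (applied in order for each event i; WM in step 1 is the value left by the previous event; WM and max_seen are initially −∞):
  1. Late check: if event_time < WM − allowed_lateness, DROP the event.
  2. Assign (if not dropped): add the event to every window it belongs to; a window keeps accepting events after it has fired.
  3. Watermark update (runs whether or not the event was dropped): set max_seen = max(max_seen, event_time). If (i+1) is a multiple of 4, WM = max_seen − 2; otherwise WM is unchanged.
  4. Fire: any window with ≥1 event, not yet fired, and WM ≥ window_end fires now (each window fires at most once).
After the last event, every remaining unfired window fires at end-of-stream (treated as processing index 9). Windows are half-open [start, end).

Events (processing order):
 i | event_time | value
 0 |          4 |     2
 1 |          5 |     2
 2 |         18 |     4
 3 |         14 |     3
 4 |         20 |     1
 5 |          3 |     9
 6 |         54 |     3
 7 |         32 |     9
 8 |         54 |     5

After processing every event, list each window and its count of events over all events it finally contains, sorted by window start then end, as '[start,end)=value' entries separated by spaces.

i=0 t=4 v=2: → [0,12); WM=−∞
i=1 t=5 v=2: → [0,12); WM=−∞
i=2 t=18 v=4: → [12,24); WM=−∞
i=3 t=14 v=3: → [12,24); WM=16; [0,12) fires=2
i=4 t=20 v=1: → [12,24); WM=16
i=5 t=3 v=9: DROP (t<16-0); WM=16
i=6 t=54 v=3: → [48,60); WM=16
i=7 t=32 v=9: → [24,36); WM=52; [12,24) fires=3 [24,36) fires=1
i=8 t=54 v=5: → [48,60); WM=52

[0,12)=2 [12,24)=3 [24,36)=1 [48,60)=2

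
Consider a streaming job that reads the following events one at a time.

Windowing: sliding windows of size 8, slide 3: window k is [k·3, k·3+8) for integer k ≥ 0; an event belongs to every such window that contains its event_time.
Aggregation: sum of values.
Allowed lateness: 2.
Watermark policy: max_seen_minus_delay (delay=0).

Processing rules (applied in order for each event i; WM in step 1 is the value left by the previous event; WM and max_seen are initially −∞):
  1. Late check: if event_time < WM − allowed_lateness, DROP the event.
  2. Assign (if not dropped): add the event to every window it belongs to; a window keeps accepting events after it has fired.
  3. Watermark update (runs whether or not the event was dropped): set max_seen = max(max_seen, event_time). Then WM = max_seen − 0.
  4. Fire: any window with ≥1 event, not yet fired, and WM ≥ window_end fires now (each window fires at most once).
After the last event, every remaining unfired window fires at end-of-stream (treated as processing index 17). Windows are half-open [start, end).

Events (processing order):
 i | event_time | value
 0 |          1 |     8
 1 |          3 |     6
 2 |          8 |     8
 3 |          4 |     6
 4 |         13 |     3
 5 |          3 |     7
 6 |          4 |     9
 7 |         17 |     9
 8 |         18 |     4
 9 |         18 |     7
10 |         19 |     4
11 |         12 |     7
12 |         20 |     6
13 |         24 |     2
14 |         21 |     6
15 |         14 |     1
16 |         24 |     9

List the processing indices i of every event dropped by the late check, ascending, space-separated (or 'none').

i=0 t=1 v=8: → [0,8); WM=1
i=1 t=3 v=6: → [3,11),[0,8); WM=3
i=2 t=8 v=8: → [6,14),[3,11); WM=8; [0,8) fires=14
i=3 t=4 v=6: DROP (t<8-2); WM=8
i=4 t=13 v=3: → [12,20),[9,17),[6,14); WM=13; [3,11) fires=14
i=5 t=3 v=7: DROP (t<13-2); WM=13
i=6 t=4 v=9: DROP (t<13-2); WM=13
i=7 t=17 v=9: → [15,23),[12,20); WM=17; [6,14) fires=11 [9,17) fires=3
i=8 t=18 v=4: → [18,26),[15,23),[12,20); WM=18
i=9 t=18 v=7: → [18,26),[15,23),[12,20); WM=18
i=10 t=19 v=4: → [18,26),[15,23),[12,20); WM=19
i=11 t=12 v=7: DROP (t<19-2); WM=19
i=12 t=20 v=6: → [18,26),[15,23); WM=20; [12,20) fires=27
i=13 t=24 v=2: → [24,32),[21,29),[18,26); WM=24; [15,23) fires=30
i=14 t=21 v=6: DROP (t<24-2); WM=24
i=15 t=14 v=1: DROP (t<24-2); WM=24
i=16 t=24 v=9: → [24,32),[21,29),[18,26); WM=24

3 5 6 11 14 15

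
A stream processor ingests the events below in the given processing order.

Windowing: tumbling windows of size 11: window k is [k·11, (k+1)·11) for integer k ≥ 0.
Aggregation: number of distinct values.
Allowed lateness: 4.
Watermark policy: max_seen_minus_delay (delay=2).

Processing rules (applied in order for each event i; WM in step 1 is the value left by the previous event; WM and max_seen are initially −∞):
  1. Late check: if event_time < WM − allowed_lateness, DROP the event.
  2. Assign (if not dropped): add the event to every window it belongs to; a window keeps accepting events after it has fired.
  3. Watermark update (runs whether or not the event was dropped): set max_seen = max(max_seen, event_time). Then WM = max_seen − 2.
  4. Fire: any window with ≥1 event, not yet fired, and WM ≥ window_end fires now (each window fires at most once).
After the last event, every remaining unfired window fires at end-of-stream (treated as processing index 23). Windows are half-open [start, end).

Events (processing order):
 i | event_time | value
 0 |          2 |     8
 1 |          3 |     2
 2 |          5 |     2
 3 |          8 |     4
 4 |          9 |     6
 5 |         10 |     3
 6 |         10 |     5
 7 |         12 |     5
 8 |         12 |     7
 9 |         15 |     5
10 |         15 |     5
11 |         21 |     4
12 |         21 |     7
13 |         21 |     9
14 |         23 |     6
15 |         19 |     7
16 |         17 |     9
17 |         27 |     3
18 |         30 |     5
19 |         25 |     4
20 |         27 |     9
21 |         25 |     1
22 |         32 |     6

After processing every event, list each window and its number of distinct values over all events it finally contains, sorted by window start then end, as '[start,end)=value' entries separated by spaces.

[0,11)=6 [11,22)=4 [22,33)=6

i=0 t=2 v=8: → [0,11); WM=0
i=1 t=3 v=2: → [0,11); WM=1
i=2 t=5 v=2: → [0,11); WM=3
i=3 t=8 v=4: → [0,11); WM=6
i=4 t=9 v=6: → [0,11); WM=7
i=5 t=10 v=3: → [0,11); WM=8
i=6 t=10 v=5: → [0,11); WM=8
i=7 t=12 v=5: → [11,22); WM=10
i=8 t=12 v=7: → [11,22); WM=10
i=9 t=15 v=5: → [11,22); WM=13; [0,11) fires=6
i=10 t=15 v=5: → [11,22); WM=13
i=11 t=21 v=4: → [11,22); WM=19
i=12 t=21 v=7: → [11,22); WM=19
i=13 t=21 v=9: → [11,22); WM=19
i=14 t=23 v=6: → [22,33); WM=21
i=15 t=19 v=7: → [11,22); WM=21
i=16 t=17 v=9: → [11,22); WM=21
i=17 t=27 v=3: → [22,33); WM=25; [11,22) fires=4
i=18 t=30 v=5: → [22,33); WM=28
i=19 t=25 v=4: → [22,33); WM=28
i=20 t=27 v=9: → [22,33); WM=28
i=21 t=25 v=1: → [22,33); WM=28
i=22 t=32 v=6: → [22,33); WM=30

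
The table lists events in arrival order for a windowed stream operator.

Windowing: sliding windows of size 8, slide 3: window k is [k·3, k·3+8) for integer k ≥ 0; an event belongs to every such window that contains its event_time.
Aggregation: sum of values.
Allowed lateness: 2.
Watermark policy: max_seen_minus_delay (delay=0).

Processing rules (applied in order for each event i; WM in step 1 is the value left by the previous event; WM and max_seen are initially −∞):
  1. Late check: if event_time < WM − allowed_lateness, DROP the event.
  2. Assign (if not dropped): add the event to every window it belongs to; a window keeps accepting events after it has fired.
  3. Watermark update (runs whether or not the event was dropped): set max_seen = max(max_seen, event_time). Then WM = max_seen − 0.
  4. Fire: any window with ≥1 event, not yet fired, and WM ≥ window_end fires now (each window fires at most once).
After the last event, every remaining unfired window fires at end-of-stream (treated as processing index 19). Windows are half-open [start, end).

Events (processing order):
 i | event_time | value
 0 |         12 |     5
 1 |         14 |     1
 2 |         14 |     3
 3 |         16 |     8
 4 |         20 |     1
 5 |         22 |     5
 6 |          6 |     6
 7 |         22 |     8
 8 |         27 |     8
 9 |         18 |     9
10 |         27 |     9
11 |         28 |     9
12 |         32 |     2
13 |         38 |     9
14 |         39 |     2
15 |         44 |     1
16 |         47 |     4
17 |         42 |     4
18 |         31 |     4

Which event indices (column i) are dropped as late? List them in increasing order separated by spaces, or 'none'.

6 9 17 18

i=0 t=12 v=5: → [12,20),[9,17),[6,14); WM=12
i=1 t=14 v=1: → [12,20),[9,17); WM=14; [6,14) fires=5
i=2 t=14 v=3: → [12,20),[9,17); WM=14
i=3 t=16 v=8: → [15,23),[12,20),[9,17); WM=16
i=4 t=20 v=1: → [18,26),[15,23); WM=20; [9,17) fires=17 [12,20) fires=17
i=5 t=22 v=5: → [21,29),[18,26),[15,23); WM=22
i=6 t=6 v=6: DROP (t<22-2); WM=22
i=7 t=22 v=8: → [21,29),[18,26),[15,23); WM=22
i=8 t=27 v=8: → [27,35),[24,32),[21,29); WM=27; [15,23) fires=22 [18,26) fires=14
i=9 t=18 v=9: DROP (t<27-2); WM=27
i=10 t=27 v=9: → [27,35),[24,32),[21,29); WM=27
i=11 t=28 v=9: → [27,35),[24,32),[21,29); WM=28
i=12 t=32 v=2: → [30,38),[27,35); WM=32; [21,29) fires=39 [24,32) fires=26
i=13 t=38 v=9: → [36,44),[33,41); WM=38; [27,35) fires=28 [30,38) fires=2
i=14 t=39 v=2: → [39,47),[36,44),[33,41); WM=39
i=15 t=44 v=1: → [42,50),[39,47); WM=44; [33,41) fires=11 [36,44) fires=11
i=16 t=47 v=4: → [45,53),[42,50); WM=47; [39,47) fires=3
i=17 t=42 v=4: DROP (t<47-2); WM=47
i=18 t=31 v=4: DROP (t<47-2); WM=47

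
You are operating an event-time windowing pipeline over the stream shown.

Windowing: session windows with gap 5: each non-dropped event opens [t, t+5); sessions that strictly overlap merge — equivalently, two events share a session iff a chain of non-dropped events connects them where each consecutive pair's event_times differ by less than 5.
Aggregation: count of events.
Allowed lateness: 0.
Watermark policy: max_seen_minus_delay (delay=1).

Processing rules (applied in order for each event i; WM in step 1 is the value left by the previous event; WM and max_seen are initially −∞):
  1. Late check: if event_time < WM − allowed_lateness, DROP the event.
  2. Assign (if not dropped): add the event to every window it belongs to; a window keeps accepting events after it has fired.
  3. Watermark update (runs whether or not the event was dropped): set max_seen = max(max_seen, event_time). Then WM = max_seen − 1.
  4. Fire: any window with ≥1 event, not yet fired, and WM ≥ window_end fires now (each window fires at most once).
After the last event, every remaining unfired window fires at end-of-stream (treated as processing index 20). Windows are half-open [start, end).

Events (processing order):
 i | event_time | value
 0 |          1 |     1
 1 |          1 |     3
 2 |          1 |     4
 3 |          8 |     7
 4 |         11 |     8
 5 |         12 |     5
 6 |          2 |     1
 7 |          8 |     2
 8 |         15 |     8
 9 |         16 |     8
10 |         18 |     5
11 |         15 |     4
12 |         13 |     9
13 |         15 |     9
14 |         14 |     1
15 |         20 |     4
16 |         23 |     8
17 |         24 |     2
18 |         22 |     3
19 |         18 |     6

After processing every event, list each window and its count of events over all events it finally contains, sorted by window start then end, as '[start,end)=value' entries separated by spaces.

[1,6)=3 [8,29)=9

i=0 t=1 v=1: → [1,6); WM=0
i=1 t=1 v=3: → [1,6); WM=0
i=2 t=1 v=4: → [1,6); WM=0
i=3 t=8 v=7: → [8,13); WM=7
i=4 t=11 v=8: → [8,16); WM=10
i=5 t=12 v=5: → [8,17); WM=11
i=6 t=2 v=1: DROP (t<11-0); WM=11
i=7 t=8 v=2: DROP (t<11-0); WM=11
i=8 t=15 v=8: → [8,20); WM=14
i=9 t=16 v=8: → [8,21); WM=15
i=10 t=18 v=5: → [8,23); WM=17
i=11 t=15 v=4: DROP (t<17-0); WM=17
i=12 t=13 v=9: DROP (t<17-0); WM=17
i=13 t=15 v=9: DROP (t<17-0); WM=17
i=14 t=14 v=1: DROP (t<17-0); WM=17
i=15 t=20 v=4: → [8,25); WM=19
i=16 t=23 v=8: → [8,28); WM=22
i=17 t=24 v=2: → [8,29); WM=23
i=18 t=22 v=3: DROP (t<23-0); WM=23
i=19 t=18 v=6: DROP (t<23-0); WM=23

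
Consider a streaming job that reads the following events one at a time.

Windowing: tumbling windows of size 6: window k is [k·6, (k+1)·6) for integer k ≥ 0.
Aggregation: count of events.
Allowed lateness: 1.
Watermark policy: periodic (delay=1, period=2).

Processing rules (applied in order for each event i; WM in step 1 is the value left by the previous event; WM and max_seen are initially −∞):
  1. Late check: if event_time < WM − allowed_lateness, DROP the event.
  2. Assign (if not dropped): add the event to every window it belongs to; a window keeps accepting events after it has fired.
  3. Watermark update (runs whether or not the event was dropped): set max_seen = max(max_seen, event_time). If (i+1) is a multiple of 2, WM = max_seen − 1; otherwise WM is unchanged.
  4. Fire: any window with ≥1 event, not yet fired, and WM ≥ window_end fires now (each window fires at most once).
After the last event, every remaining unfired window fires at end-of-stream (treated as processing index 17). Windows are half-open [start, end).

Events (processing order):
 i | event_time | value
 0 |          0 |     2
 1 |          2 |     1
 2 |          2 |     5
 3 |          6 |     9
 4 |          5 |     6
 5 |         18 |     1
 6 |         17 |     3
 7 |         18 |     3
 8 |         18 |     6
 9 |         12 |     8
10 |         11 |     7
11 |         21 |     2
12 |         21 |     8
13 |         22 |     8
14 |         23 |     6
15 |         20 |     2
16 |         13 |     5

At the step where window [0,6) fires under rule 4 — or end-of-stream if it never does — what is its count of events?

i=0 t=0 v=2: → [0,6); WM=−∞
i=1 t=2 v=1: → [0,6); WM=1
i=2 t=2 v=5: → [0,6); WM=1
i=3 t=6 v=9: → [6,12); WM=5
i=4 t=5 v=6: → [0,6); WM=5
i=5 t=18 v=1: → [18,24); WM=17; [0,6) fires=4 [6,12) fires=1
i=6 t=17 v=3: → [12,18); WM=17
i=7 t=18 v=3: → [18,24); WM=17
i=8 t=18 v=6: → [18,24); WM=17
i=9 t=12 v=8: DROP (t<17-1); WM=17
i=10 t=11 v=7: DROP (t<17-1); WM=17
i=11 t=21 v=2: → [18,24); WM=20; [12,18) fires=1
i=12 t=21 v=8: → [18,24); WM=20
i=13 t=22 v=8: → [18,24); WM=21
i=14 t=23 v=6: → [18,24); WM=21
i=15 t=20 v=2: → [18,24); WM=22
i=16 t=13 v=5: DROP (t<22-1); WM=22

4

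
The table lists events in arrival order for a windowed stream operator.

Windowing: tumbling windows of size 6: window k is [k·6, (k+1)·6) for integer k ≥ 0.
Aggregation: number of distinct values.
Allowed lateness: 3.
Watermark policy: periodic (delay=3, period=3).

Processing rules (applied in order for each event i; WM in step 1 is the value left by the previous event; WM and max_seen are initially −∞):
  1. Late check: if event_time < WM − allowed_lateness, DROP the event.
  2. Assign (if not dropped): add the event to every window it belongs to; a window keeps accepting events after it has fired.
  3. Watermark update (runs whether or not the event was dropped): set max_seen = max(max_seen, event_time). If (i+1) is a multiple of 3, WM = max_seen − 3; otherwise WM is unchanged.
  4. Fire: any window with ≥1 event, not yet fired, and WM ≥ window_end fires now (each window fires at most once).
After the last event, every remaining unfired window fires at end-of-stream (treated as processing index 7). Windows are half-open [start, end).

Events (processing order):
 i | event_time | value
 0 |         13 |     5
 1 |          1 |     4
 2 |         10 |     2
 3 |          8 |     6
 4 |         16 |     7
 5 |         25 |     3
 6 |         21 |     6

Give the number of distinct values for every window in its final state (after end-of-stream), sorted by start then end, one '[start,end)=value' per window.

i=0 t=13 v=5: → [12,18); WM=−∞
i=1 t=1 v=4: → [0,6); WM=−∞
i=2 t=10 v=2: → [6,12); WM=10; [0,6) fires=1
i=3 t=8 v=6: → [6,12); WM=10
i=4 t=16 v=7: → [12,18); WM=10
i=5 t=25 v=3: → [24,30); WM=22; [6,12) fires=2 [12,18) fires=2
i=6 t=21 v=6: → [18,24); WM=22

[0,6)=1 [6,12)=2 [12,18)=2 [18,24)=1 [24,30)=1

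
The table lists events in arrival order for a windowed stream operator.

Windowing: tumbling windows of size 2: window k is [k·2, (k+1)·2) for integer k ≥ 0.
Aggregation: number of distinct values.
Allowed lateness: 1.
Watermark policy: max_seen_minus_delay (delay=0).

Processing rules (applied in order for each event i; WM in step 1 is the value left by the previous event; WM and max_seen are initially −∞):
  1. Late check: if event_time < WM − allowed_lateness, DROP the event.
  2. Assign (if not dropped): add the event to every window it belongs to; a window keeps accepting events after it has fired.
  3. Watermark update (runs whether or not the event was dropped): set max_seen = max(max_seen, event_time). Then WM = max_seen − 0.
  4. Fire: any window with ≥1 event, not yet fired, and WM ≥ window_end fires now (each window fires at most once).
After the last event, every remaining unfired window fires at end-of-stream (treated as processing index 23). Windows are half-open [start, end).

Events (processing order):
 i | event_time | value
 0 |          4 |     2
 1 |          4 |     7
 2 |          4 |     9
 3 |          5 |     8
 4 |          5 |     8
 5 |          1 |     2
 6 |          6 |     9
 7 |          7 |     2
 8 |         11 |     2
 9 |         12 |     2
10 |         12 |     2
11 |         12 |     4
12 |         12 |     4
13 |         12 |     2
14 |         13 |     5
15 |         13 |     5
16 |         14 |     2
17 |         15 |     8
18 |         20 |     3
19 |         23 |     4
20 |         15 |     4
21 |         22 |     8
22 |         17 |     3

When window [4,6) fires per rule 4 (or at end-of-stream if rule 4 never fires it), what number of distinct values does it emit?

i=0 t=4 v=2: → [4,6); WM=4
i=1 t=4 v=7: → [4,6); WM=4
i=2 t=4 v=9: → [4,6); WM=4
i=3 t=5 v=8: → [4,6); WM=5
i=4 t=5 v=8: → [4,6); WM=5
i=5 t=1 v=2: DROP (t<5-1); WM=5
i=6 t=6 v=9: → [6,8); WM=6; [4,6) fires=4
i=7 t=7 v=2: → [6,8); WM=7
i=8 t=11 v=2: → [10,12); WM=11; [6,8) fires=2
i=9 t=12 v=2: → [12,14); WM=12; [10,12) fires=1
i=10 t=12 v=2: → [12,14); WM=12
i=11 t=12 v=4: → [12,14); WM=12
i=12 t=12 v=4: → [12,14); WM=12
i=13 t=12 v=2: → [12,14); WM=12
i=14 t=13 v=5: → [12,14); WM=13
i=15 t=13 v=5: → [12,14); WM=13
i=16 t=14 v=2: → [14,16); WM=14; [12,14) fires=3
i=17 t=15 v=8: → [14,16); WM=15
i=18 t=20 v=3: → [20,22); WM=20; [14,16) fires=2
i=19 t=23 v=4: → [22,24); WM=23; [20,22) fires=1
i=20 t=15 v=4: DROP (t<23-1); WM=23
i=21 t=22 v=8: → [22,24); WM=23
i=22 t=17 v=3: DROP (t<23-1); WM=23

4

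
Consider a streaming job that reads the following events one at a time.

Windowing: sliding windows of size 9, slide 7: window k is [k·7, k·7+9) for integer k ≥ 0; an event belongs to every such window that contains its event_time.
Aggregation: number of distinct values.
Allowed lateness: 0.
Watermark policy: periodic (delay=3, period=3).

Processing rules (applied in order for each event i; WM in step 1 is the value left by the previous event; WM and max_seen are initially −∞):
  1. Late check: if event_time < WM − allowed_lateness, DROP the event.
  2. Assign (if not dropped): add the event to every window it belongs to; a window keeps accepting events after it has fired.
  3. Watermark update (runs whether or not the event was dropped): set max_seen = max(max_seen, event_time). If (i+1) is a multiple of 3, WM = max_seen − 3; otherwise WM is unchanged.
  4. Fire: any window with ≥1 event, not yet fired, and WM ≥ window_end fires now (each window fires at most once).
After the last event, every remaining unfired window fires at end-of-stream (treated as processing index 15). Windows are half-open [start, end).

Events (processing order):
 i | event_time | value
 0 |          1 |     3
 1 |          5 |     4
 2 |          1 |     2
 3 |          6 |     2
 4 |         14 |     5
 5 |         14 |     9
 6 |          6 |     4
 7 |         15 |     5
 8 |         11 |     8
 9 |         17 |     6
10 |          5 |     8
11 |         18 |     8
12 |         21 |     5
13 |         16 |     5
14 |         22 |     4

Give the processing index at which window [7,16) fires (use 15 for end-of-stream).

14

i=0 t=1 v=3: → [0,9); WM=−∞
i=1 t=5 v=4: → [0,9); WM=−∞
i=2 t=1 v=2: → [0,9); WM=2
i=3 t=6 v=2: → [0,9); WM=2
i=4 t=14 v=5: → [14,23),[7,16); WM=2
i=5 t=14 v=9: → [14,23),[7,16); WM=11; [0,9) fires=3
i=6 t=6 v=4: DROP (t<11-0); WM=11
i=7 t=15 v=5: → [14,23),[7,16); WM=11
i=8 t=11 v=8: → [7,16); WM=12
i=9 t=17 v=6: → [14,23); WM=12
i=10 t=5 v=8: DROP (t<12-0); WM=12
i=11 t=18 v=8: → [14,23); WM=15
i=12 t=21 v=5: → [21,30),[14,23); WM=15
i=13 t=16 v=5: → [14,23); WM=15
i=14 t=22 v=4: → [21,30),[14,23); WM=19; [7,16) fires=3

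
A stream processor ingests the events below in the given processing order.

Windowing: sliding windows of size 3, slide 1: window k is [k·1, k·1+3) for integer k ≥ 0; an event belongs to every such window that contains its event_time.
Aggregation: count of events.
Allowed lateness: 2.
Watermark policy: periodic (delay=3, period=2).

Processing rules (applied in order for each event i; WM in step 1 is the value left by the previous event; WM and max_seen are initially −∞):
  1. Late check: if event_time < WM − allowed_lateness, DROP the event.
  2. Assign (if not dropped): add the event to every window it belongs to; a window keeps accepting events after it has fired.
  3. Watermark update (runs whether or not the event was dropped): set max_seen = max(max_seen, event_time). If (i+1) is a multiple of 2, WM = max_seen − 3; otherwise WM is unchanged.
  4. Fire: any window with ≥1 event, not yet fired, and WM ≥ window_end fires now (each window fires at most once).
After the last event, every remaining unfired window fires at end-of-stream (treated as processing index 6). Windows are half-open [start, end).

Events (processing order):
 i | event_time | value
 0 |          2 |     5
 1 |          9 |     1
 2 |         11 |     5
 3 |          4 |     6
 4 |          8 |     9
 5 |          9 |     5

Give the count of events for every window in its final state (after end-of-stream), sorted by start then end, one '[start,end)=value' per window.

[0,3)=1 [1,4)=1 [2,5)=2 [3,6)=1 [4,7)=1 [6,9)=1 [7,10)=3 [8,11)=3 [9,12)=3 [10,13)=1 [11,14)=1

i=0 t=2 v=5: → [2,5),[1,4),[0,3); WM=−∞
i=1 t=9 v=1: → [9,12),[8,11),[7,10); WM=6; [0,3) fires=1 [1,4) fires=1 [2,5) fires=1
i=2 t=11 v=5: → [11,14),[10,13),[9,12); WM=6
i=3 t=4 v=6: → [4,7),[3,6),[2,5); WM=8; [3,6) fires=1 [4,7) fires=1
i=4 t=8 v=9: → [8,11),[7,10),[6,9); WM=8
i=5 t=9 v=5: → [9,12),[8,11),[7,10); WM=8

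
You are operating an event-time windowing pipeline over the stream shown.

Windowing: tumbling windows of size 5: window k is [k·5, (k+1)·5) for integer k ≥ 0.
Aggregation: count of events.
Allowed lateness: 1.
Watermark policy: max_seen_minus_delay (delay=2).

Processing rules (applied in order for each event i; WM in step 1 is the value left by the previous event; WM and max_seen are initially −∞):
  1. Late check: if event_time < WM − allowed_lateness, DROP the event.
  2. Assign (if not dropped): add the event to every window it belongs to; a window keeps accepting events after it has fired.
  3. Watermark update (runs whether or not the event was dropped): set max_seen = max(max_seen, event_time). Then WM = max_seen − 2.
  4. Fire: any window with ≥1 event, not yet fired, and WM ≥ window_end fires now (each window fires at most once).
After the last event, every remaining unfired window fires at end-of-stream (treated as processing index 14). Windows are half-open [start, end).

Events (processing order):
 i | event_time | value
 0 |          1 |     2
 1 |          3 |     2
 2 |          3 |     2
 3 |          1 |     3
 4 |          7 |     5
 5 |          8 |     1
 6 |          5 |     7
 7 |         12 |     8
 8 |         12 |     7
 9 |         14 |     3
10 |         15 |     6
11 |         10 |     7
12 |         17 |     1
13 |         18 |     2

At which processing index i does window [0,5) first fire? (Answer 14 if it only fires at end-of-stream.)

4

i=0 t=1 v=2: → [0,5); WM=-1
i=1 t=3 v=2: → [0,5); WM=1
i=2 t=3 v=2: → [0,5); WM=1
i=3 t=1 v=3: → [0,5); WM=1
i=4 t=7 v=5: → [5,10); WM=5; [0,5) fires=4
i=5 t=8 v=1: → [5,10); WM=6
i=6 t=5 v=7: → [5,10); WM=6
i=7 t=12 v=8: → [10,15); WM=10; [5,10) fires=3
i=8 t=12 v=7: → [10,15); WM=10
i=9 t=14 v=3: → [10,15); WM=12
i=10 t=15 v=6: → [15,20); WM=13
i=11 t=10 v=7: DROP (t<13-1); WM=13
i=12 t=17 v=1: → [15,20); WM=15; [10,15) fires=3
i=13 t=18 v=2: → [15,20); WM=16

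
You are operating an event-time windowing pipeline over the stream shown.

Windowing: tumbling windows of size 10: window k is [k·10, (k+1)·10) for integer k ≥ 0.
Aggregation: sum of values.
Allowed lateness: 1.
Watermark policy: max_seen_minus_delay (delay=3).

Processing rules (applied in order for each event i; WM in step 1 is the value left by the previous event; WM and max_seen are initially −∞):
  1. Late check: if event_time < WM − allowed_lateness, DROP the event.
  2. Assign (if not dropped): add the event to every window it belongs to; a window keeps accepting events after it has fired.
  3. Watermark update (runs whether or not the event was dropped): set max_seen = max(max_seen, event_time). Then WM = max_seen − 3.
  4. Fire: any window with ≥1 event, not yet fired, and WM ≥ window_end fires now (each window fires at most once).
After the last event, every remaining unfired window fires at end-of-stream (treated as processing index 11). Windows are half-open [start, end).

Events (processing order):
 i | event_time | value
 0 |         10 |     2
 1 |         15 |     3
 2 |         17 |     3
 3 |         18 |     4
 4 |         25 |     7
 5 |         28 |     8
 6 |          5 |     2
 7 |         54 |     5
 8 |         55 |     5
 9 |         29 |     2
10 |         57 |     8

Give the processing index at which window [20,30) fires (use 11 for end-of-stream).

7

i=0 t=10 v=2: → [10,20); WM=7
i=1 t=15 v=3: → [10,20); WM=12
i=2 t=17 v=3: → [10,20); WM=14
i=3 t=18 v=4: → [10,20); WM=15
i=4 t=25 v=7: → [20,30); WM=22; [10,20) fires=12
i=5 t=28 v=8: → [20,30); WM=25
i=6 t=5 v=2: DROP (t<25-1); WM=25
i=7 t=54 v=5: → [50,60); WM=51; [20,30) fires=15
i=8 t=55 v=5: → [50,60); WM=52
i=9 t=29 v=2: DROP (t<52-1); WM=52
i=10 t=57 v=8: → [50,60); WM=54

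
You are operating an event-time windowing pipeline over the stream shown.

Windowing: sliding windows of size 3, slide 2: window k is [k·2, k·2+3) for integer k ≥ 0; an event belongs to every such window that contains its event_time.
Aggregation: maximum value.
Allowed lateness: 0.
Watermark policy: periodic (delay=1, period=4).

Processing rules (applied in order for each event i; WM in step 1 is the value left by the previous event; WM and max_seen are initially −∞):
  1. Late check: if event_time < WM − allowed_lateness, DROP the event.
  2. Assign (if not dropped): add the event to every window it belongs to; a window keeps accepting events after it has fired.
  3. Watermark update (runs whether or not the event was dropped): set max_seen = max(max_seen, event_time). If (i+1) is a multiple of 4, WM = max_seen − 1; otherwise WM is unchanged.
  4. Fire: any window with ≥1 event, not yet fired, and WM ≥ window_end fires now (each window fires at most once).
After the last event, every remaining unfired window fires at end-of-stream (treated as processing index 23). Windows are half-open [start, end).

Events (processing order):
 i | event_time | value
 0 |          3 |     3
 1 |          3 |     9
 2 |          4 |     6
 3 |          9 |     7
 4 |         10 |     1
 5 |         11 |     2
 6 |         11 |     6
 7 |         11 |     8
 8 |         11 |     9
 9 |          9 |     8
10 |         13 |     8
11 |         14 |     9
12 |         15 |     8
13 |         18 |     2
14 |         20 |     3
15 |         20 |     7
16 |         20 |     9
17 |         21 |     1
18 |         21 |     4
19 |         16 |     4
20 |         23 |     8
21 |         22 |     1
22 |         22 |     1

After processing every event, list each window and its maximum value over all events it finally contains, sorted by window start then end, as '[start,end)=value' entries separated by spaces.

i=0 t=3 v=3: → [2,5); WM=−∞
i=1 t=3 v=9: → [2,5); WM=−∞
i=2 t=4 v=6: → [4,7),[2,5); WM=−∞
i=3 t=9 v=7: → [8,11); WM=8; [2,5) fires=9 [4,7) fires=6
i=4 t=10 v=1: → [10,13),[8,11); WM=8
i=5 t=11 v=2: → [10,13); WM=8
i=6 t=11 v=6: → [10,13); WM=8
i=7 t=11 v=8: → [10,13); WM=10
i=8 t=11 v=9: → [10,13); WM=10
i=9 t=9 v=8: DROP (t<10-0); WM=10
i=10 t=13 v=8: → [12,15); WM=10
i=11 t=14 v=9: → [14,17),[12,15); WM=13; [8,11) fires=7 [10,13) fires=9
i=12 t=15 v=8: → [14,17); WM=13
i=13 t=18 v=2: → [18,21),[16,19); WM=13
i=14 t=20 v=3: → [20,23),[18,21); WM=13
i=15 t=20 v=7: → [20,23),[18,21); WM=19; [12,15) fires=9 [14,17) fires=9 [16,19) fires=2
i=16 t=20 v=9: → [20,23),[18,21); WM=19
i=17 t=21 v=1: → [20,23); WM=19
i=18 t=21 v=4: → [20,23); WM=19
i=19 t=16 v=4: DROP (t<19-0); WM=20
i=20 t=23 v=8: → [22,25); WM=20
i=21 t=22 v=1: → [22,25),[20,23); WM=20
i=22 t=22 v=1: → [22,25),[20,23); WM=20

[2,5)=9 [4,7)=6 [8,11)=7 [10,13)=9 [12,15)=9 [14,17)=9 [16,19)=2 [18,21)=9 [20,23)=9 [22,25)=8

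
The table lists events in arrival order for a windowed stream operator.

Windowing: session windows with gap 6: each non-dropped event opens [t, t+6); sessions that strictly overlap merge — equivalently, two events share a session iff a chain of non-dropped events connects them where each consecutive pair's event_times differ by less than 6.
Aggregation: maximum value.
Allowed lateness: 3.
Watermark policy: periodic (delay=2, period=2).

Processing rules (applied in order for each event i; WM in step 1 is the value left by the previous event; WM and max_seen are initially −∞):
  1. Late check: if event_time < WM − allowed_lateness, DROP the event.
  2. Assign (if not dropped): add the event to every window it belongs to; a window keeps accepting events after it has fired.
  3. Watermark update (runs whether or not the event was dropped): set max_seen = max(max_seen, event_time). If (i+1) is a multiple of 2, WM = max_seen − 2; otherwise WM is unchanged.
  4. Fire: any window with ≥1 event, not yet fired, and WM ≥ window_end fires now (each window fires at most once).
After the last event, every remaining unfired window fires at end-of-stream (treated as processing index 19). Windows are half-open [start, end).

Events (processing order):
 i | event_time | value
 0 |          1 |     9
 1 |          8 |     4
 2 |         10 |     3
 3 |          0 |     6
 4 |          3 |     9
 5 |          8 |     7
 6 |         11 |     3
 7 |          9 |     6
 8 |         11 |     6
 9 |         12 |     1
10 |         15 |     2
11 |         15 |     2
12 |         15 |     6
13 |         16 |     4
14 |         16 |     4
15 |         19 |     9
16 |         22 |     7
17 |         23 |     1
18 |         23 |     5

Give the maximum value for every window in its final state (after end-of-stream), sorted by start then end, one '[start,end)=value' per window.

i=0 t=1 v=9: → [1,7); WM=−∞
i=1 t=8 v=4: → [8,14); WM=6
i=2 t=10 v=3: → [8,16); WM=6
i=3 t=0 v=6: DROP (t<6-3); WM=8
i=4 t=3 v=9: DROP (t<8-3); WM=8
i=5 t=8 v=7: → [8,16); WM=8
i=6 t=11 v=3: → [8,17); WM=8
i=7 t=9 v=6: → [8,17); WM=9
i=8 t=11 v=6: → [8,17); WM=9
i=9 t=12 v=1: → [8,18); WM=10
i=10 t=15 v=2: → [8,21); WM=10
i=11 t=15 v=2: → [8,21); WM=13
i=12 t=15 v=6: → [8,21); WM=13
i=13 t=16 v=4: → [8,22); WM=14
i=14 t=16 v=4: → [8,22); WM=14
i=15 t=19 v=9: → [8,25); WM=17
i=16 t=22 v=7: → [8,28); WM=17
i=17 t=23 v=1: → [8,29); WM=21
i=18 t=23 v=5: → [8,29); WM=21

[1,7)=9 [8,29)=9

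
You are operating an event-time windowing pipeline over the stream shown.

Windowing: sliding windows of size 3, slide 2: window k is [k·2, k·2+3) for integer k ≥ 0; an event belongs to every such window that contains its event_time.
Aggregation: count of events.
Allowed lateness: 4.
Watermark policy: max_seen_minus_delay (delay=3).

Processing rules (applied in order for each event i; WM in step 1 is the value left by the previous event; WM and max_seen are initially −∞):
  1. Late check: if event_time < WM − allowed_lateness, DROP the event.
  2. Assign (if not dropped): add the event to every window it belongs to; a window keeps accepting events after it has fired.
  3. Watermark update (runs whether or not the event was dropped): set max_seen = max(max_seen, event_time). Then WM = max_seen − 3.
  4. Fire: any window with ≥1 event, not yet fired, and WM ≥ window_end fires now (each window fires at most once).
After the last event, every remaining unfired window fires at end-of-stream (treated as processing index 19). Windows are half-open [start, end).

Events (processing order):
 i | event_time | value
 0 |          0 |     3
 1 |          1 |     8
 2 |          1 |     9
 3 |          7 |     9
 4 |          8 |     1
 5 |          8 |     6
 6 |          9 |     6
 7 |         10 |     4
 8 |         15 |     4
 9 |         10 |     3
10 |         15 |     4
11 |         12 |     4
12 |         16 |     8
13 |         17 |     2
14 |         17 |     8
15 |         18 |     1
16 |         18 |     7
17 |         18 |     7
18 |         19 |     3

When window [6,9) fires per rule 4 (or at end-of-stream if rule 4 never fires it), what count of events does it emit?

3

i=0 t=0 v=3: → [0,3); WM=-3
i=1 t=1 v=8: → [0,3); WM=-2
i=2 t=1 v=9: → [0,3); WM=-2
i=3 t=7 v=9: → [6,9); WM=4; [0,3) fires=3
i=4 t=8 v=1: → [8,11),[6,9); WM=5
i=5 t=8 v=6: → [8,11),[6,9); WM=5
i=6 t=9 v=6: → [8,11); WM=6
i=7 t=10 v=4: → [10,13),[8,11); WM=7
i=8 t=15 v=4: → [14,17); WM=12; [6,9) fires=3 [8,11) fires=4
i=9 t=10 v=3: → [10,13),[8,11); WM=12
i=10 t=15 v=4: → [14,17); WM=12
i=11 t=12 v=4: → [12,15),[10,13); WM=12
i=12 t=16 v=8: → [16,19),[14,17); WM=13; [10,13) fires=3
i=13 t=17 v=2: → [16,19); WM=14
i=14 t=17 v=8: → [16,19); WM=14
i=15 t=18 v=1: → [18,21),[16,19); WM=15; [12,15) fires=1
i=16 t=18 v=7: → [18,21),[16,19); WM=15
i=17 t=18 v=7: → [18,21),[16,19); WM=15
i=18 t=19 v=3: → [18,21); WM=16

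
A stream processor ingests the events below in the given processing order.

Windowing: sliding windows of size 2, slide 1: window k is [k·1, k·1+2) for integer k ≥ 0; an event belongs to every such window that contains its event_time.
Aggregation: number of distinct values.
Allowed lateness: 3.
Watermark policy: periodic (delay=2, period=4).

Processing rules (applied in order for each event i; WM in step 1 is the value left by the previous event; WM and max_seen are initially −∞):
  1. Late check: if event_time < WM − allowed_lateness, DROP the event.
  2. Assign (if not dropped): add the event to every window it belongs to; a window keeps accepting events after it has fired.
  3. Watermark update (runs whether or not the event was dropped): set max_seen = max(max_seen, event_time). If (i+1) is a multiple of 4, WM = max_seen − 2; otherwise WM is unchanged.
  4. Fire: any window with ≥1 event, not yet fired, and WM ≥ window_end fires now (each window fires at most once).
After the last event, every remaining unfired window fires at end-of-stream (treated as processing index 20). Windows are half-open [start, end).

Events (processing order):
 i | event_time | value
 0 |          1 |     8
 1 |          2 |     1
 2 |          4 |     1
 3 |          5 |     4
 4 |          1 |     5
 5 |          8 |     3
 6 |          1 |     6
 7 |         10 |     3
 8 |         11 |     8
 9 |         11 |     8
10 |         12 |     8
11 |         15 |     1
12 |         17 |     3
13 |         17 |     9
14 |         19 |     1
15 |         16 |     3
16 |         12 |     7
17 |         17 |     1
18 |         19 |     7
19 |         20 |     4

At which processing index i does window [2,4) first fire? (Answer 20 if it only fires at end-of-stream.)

7

i=0 t=1 v=8: → [1,3),[0,2); WM=−∞
i=1 t=2 v=1: → [2,4),[1,3); WM=−∞
i=2 t=4 v=1: → [4,6),[3,5); WM=−∞
i=3 t=5 v=4: → [5,7),[4,6); WM=3; [0,2) fires=1 [1,3) fires=2
i=4 t=1 v=5: → [1,3),[0,2); WM=3
i=5 t=8 v=3: → [8,10),[7,9); WM=3
i=6 t=1 v=6: → [1,3),[0,2); WM=3
i=7 t=10 v=3: → [10,12),[9,11); WM=8; [2,4) fires=1 [3,5) fires=1 [4,6) fires=2 [5,7) fires=1
i=8 t=11 v=8: → [11,13),[10,12); WM=8
i=9 t=11 v=8: → [11,13),[10,12); WM=8
i=10 t=12 v=8: → [12,14),[11,13); WM=8
i=11 t=15 v=1: → [15,17),[14,16); WM=13; [7,9) fires=1 [8,10) fires=1 [9,11) fires=1 [10,12) fires=2 [11,13) fires=1
i=12 t=17 v=3: → [17,19),[16,18); WM=13
i=13 t=17 v=9: → [17,19),[16,18); WM=13
i=14 t=19 v=1: → [19,21),[18,20); WM=13
i=15 t=16 v=3: → [16,18),[15,17); WM=17; [12,14) fires=1 [14,16) fires=1 [15,17) fires=2
i=16 t=12 v=7: DROP (t<17-3); WM=17
i=17 t=17 v=1: → [17,19),[16,18); WM=17
i=18 t=19 v=7: → [19,21),[18,20); WM=17
i=19 t=20 v=4: → [20,22),[19,21); WM=18; [16,18) fires=3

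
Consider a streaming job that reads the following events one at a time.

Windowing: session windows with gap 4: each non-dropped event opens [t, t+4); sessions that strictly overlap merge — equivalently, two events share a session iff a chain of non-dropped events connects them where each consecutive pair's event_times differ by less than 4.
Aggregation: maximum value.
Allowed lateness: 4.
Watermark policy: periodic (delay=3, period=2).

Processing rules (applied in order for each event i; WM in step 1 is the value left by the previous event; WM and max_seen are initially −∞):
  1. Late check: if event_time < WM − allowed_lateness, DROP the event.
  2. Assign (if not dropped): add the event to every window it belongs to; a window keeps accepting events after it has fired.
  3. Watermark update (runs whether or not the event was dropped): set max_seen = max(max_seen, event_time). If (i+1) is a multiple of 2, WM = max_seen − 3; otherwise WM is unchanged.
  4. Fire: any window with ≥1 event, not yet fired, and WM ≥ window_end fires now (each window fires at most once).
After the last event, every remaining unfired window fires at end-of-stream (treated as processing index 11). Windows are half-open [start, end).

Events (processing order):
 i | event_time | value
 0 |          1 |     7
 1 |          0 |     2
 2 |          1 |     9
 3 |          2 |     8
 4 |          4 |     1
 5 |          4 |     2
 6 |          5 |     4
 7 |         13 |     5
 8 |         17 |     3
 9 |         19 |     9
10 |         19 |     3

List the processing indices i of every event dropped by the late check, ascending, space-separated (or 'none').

none

i=0 t=1 v=7: → [1,5); WM=−∞
i=1 t=0 v=2: → [0,5); WM=-2
i=2 t=1 v=9: → [0,5); WM=-2
i=3 t=2 v=8: → [0,6); WM=-1
i=4 t=4 v=1: → [0,8); WM=-1
i=5 t=4 v=2: → [0,8); WM=1
i=6 t=5 v=4: → [0,9); WM=1
i=7 t=13 v=5: → [13,17); WM=10
i=8 t=17 v=3: → [17,21); WM=10
i=9 t=19 v=9: → [17,23); WM=16
i=10 t=19 v=3: → [17,23); WM=16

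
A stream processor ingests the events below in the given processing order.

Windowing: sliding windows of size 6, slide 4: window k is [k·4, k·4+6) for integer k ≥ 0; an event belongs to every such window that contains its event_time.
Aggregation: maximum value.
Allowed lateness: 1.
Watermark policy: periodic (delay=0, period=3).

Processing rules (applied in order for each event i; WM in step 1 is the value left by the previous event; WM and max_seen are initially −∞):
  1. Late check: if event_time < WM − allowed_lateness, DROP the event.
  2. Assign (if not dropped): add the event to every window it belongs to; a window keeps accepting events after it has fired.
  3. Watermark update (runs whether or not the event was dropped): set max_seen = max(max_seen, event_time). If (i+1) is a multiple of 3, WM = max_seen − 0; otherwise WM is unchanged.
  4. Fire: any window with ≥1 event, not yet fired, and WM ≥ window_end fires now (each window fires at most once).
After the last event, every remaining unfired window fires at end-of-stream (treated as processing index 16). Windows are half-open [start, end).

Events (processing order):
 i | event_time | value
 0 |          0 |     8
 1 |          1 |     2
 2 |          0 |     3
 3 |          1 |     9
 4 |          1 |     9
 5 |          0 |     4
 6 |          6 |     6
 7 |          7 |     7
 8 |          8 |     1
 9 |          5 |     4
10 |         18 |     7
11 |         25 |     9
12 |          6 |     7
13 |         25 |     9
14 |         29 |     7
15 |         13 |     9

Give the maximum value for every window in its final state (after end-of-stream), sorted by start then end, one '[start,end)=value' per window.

i=0 t=0 v=8: → [0,6); WM=−∞
i=1 t=1 v=2: → [0,6); WM=−∞
i=2 t=0 v=3: → [0,6); WM=1
i=3 t=1 v=9: → [0,6); WM=1
i=4 t=1 v=9: → [0,6); WM=1
i=5 t=0 v=4: → [0,6); WM=1
i=6 t=6 v=6: → [4,10); WM=1
i=7 t=7 v=7: → [4,10); WM=1
i=8 t=8 v=1: → [8,14),[4,10); WM=8; [0,6) fires=9
i=9 t=5 v=4: DROP (t<8-1); WM=8
i=10 t=18 v=7: → [16,22); WM=8
i=11 t=25 v=9: → [24,30),[20,26); WM=25; [4,10) fires=7 [8,14) fires=1 [16,22) fires=7
i=12 t=6 v=7: DROP (t<25-1); WM=25
i=13 t=25 v=9: → [24,30),[20,26); WM=25
i=14 t=29 v=7: → [28,34),[24,30); WM=29; [20,26) fires=9
i=15 t=13 v=9: DROP (t<29-1); WM=29

[0,6)=9 [4,10)=7 [8,14)=1 [16,22)=7 [20,26)=9 [24,30)=9 [28,34)=7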